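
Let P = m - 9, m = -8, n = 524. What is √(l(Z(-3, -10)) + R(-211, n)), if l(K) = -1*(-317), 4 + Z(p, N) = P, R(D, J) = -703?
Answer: I*√386 ≈ 19.647*I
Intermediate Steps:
P = -17 (P = -8 - 9 = -17)
Z(p, N) = -21 (Z(p, N) = -4 - 17 = -21)
l(K) = 317
√(l(Z(-3, -10)) + R(-211, n)) = √(317 - 703) = √(-386) = I*√386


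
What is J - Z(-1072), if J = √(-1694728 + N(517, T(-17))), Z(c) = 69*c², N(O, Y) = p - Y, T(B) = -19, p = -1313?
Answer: -79293696 + I*√1696022 ≈ -7.9294e+7 + 1302.3*I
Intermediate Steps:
N(O, Y) = -1313 - Y
J = I*√1696022 (J = √(-1694728 + (-1313 - 1*(-19))) = √(-1694728 + (-1313 + 19)) = √(-1694728 - 1294) = √(-1696022) = I*√1696022 ≈ 1302.3*I)
J - Z(-1072) = I*√1696022 - 69*(-1072)² = I*√1696022 - 69*1149184 = I*√1696022 - 1*79293696 = I*√1696022 - 79293696 = -79293696 + I*√1696022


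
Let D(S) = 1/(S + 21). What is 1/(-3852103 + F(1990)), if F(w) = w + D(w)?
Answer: -2011/7742577242 ≈ -2.5973e-7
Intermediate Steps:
D(S) = 1/(21 + S)
F(w) = w + 1/(21 + w)
1/(-3852103 + F(1990)) = 1/(-3852103 + (1 + 1990*(21 + 1990))/(21 + 1990)) = 1/(-3852103 + (1 + 1990*2011)/2011) = 1/(-3852103 + (1 + 4001890)/2011) = 1/(-3852103 + (1/2011)*4001891) = 1/(-3852103 + 4001891/2011) = 1/(-7742577242/2011) = -2011/7742577242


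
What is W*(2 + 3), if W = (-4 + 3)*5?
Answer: -25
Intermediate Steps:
W = -5 (W = -1*5 = -5)
W*(2 + 3) = -5*(2 + 3) = -5*5 = -25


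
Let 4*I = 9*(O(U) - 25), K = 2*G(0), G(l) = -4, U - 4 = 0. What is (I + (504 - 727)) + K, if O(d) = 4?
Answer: -1113/4 ≈ -278.25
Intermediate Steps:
U = 4 (U = 4 + 0 = 4)
K = -8 (K = 2*(-4) = -8)
I = -189/4 (I = (9*(4 - 25))/4 = (9*(-21))/4 = (¼)*(-189) = -189/4 ≈ -47.250)
(I + (504 - 727)) + K = (-189/4 + (504 - 727)) - 8 = (-189/4 - 223) - 8 = -1081/4 - 8 = -1113/4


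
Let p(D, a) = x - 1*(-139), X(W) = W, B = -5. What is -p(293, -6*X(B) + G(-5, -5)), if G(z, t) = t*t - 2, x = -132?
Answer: -7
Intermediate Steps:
G(z, t) = -2 + t**2 (G(z, t) = t**2 - 2 = -2 + t**2)
p(D, a) = 7 (p(D, a) = -132 - 1*(-139) = -132 + 139 = 7)
-p(293, -6*X(B) + G(-5, -5)) = -1*7 = -7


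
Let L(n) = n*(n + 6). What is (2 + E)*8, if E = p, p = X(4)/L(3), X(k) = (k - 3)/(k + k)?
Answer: 433/27 ≈ 16.037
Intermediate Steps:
X(k) = (-3 + k)/(2*k) (X(k) = (-3 + k)/((2*k)) = (-3 + k)*(1/(2*k)) = (-3 + k)/(2*k))
L(n) = n*(6 + n)
p = 1/216 (p = ((1/2)*(-3 + 4)/4)/((3*(6 + 3))) = ((1/2)*(1/4)*1)/((3*9)) = (1/8)/27 = (1/8)*(1/27) = 1/216 ≈ 0.0046296)
E = 1/216 ≈ 0.0046296
(2 + E)*8 = (2 + 1/216)*8 = (433/216)*8 = 433/27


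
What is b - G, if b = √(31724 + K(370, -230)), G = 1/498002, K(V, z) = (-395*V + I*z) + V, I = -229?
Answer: -1/498002 + I*√61386 ≈ -2.008e-6 + 247.76*I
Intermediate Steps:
K(V, z) = -394*V - 229*z (K(V, z) = (-395*V - 229*z) + V = -394*V - 229*z)
G = 1/498002 ≈ 2.0080e-6
b = I*√61386 (b = √(31724 + (-394*370 - 229*(-230))) = √(31724 + (-145780 + 52670)) = √(31724 - 93110) = √(-61386) = I*√61386 ≈ 247.76*I)
b - G = I*√61386 - 1*1/498002 = I*√61386 - 1/498002 = -1/498002 + I*√61386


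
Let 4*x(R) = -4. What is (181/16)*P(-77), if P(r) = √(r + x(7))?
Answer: 181*I*√78/16 ≈ 99.909*I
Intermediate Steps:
x(R) = -1 (x(R) = (¼)*(-4) = -1)
P(r) = √(-1 + r) (P(r) = √(r - 1) = √(-1 + r))
(181/16)*P(-77) = (181/16)*√(-1 - 77) = (181*(1/16))*√(-78) = 181*(I*√78)/16 = 181*I*√78/16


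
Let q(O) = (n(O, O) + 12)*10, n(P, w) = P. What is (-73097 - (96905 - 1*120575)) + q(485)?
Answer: -44457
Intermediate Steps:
q(O) = 120 + 10*O (q(O) = (O + 12)*10 = (12 + O)*10 = 120 + 10*O)
(-73097 - (96905 - 1*120575)) + q(485) = (-73097 - (96905 - 1*120575)) + (120 + 10*485) = (-73097 - (96905 - 120575)) + (120 + 4850) = (-73097 - 1*(-23670)) + 4970 = (-73097 + 23670) + 4970 = -49427 + 4970 = -44457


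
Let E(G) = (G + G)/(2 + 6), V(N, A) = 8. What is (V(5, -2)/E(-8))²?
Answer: 16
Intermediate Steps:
E(G) = G/4 (E(G) = (2*G)/8 = (2*G)*(⅛) = G/4)
(V(5, -2)/E(-8))² = (8/(((¼)*(-8))))² = (8/(-2))² = (8*(-½))² = (-4)² = 16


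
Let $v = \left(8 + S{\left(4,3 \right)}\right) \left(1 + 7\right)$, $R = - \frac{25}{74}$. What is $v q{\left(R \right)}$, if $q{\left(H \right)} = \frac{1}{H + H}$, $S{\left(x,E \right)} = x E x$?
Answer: $- \frac{16576}{25} \approx -663.04$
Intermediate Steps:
$R = - \frac{25}{74}$ ($R = \left(-25\right) \frac{1}{74} = - \frac{25}{74} \approx -0.33784$)
$S{\left(x,E \right)} = E x^{2}$ ($S{\left(x,E \right)} = E x x = E x^{2}$)
$q{\left(H \right)} = \frac{1}{2 H}$
$v = 448$ ($v = \left(8 + 3 \cdot 4^{2}\right) \left(1 + 7\right) = \left(8 + 3 \cdot 16\right) 8 = \left(8 + 48\right) 8 = 56 \cdot 8 = 448$)
$v q{\left(R \right)} = 448 \frac{1}{2 \left(- \frac{25}{74}\right)} = 448 \cdot \frac{1}{2} \left(- \frac{74}{25}\right) = 448 \left(- \frac{37}{25}\right) = - \frac{16576}{25}$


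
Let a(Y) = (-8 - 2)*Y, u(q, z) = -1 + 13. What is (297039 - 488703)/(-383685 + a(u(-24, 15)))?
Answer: 21296/42645 ≈ 0.49938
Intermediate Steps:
u(q, z) = 12
a(Y) = -10*Y
(297039 - 488703)/(-383685 + a(u(-24, 15))) = (297039 - 488703)/(-383685 - 10*12) = -191664/(-383685 - 120) = -191664/(-383805) = -191664*(-1/383805) = 21296/42645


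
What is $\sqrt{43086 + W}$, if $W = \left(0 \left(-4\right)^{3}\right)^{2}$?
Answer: $\sqrt{43086} \approx 207.57$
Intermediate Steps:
$W = 0$ ($W = \left(0 \left(-64\right)\right)^{2} = 0^{2} = 0$)
$\sqrt{43086 + W} = \sqrt{43086 + 0} = \sqrt{43086}$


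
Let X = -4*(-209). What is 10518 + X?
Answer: 11354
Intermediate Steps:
X = 836
10518 + X = 10518 + 836 = 11354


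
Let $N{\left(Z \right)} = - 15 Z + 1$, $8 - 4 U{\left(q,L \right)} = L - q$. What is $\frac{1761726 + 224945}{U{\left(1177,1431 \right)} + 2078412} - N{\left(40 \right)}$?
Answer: $\frac{2493837241}{4156701} \approx 599.96$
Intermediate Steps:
$U{\left(q,L \right)} = 2 - \frac{L}{4} + \frac{q}{4}$ ($U{\left(q,L \right)} = 2 - \frac{L - q}{4} = 2 - \left(- \frac{q}{4} + \frac{L}{4}\right) = 2 - \frac{L}{4} + \frac{q}{4}$)
$N{\left(Z \right)} = 1 - 15 Z$
$\frac{1761726 + 224945}{U{\left(1177,1431 \right)} + 2078412} - N{\left(40 \right)} = \frac{1761726 + 224945}{\left(2 - \frac{1431}{4} + \frac{1}{4} \cdot 1177\right) + 2078412} - \left(1 - 600\right) = \frac{1986671}{\left(2 - \frac{1431}{4} + \frac{1177}{4}\right) + 2078412} - \left(1 - 600\right) = \frac{1986671}{- \frac{123}{2} + 2078412} - -599 = \frac{1986671}{\frac{4156701}{2}} + 599 = 1986671 \cdot \frac{2}{4156701} + 599 = \frac{3973342}{4156701} + 599 = \frac{2493837241}{4156701}$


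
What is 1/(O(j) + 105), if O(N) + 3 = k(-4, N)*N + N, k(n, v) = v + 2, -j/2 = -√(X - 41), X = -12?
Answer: -I/(6*√53 + 110*I) ≈ -0.0078527 - 0.0031183*I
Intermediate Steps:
j = 2*I*√53 (j = -(-2)*√(-12 - 41) = -(-2)*√(-53) = -(-2)*I*√53 = 2*I*√53 ≈ 14.56*I)
k(n, v) = 2 + v
O(N) = -3 + N + N*(2 + N) (O(N) = -3 + ((2 + N)*N + N) = -3 + (N*(2 + N) + N) = -3 + (N + N*(2 + N)) = -3 + N + N*(2 + N))
1/(O(j) + 105) = 1/((-3 + 2*I*√53 + (2*I*√53)*(2 + 2*I*√53)) + 105) = 1/((-3 + 2*I*√53 + 2*I*√53*(2 + 2*I*√53)) + 105) = 1/(102 + 2*I*√53 + 2*I*√53*(2 + 2*I*√53))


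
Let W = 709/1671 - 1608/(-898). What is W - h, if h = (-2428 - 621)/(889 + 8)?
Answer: 1259419232/224333421 ≈ 5.6141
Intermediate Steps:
h = -3049/897 ≈ -3.3991
W = 1661825/750279 (W = 709*(1/1671) - 1608*(-1/898) = 709/1671 + 804/449 = 1661825/750279 ≈ 2.2149)
W - h = 1661825/750279 - 1*(-3049/897) = 1661825/750279 + 3049/897 = 1259419232/224333421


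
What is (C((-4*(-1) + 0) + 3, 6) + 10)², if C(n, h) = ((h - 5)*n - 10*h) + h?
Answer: 1369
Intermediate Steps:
C(n, h) = -9*h + n*(-5 + h) (C(n, h) = ((-5 + h)*n - 10*h) + h = (n*(-5 + h) - 10*h) + h = (-10*h + n*(-5 + h)) + h = -9*h + n*(-5 + h))
(C((-4*(-1) + 0) + 3, 6) + 10)² = ((-9*6 - 5*((-4*(-1) + 0) + 3) + 6*((-4*(-1) + 0) + 3)) + 10)² = ((-54 - 5*((4 + 0) + 3) + 6*((4 + 0) + 3)) + 10)² = ((-54 - 5*(4 + 3) + 6*(4 + 3)) + 10)² = ((-54 - 5*7 + 6*7) + 10)² = ((-54 - 35 + 42) + 10)² = (-47 + 10)² = (-37)² = 1369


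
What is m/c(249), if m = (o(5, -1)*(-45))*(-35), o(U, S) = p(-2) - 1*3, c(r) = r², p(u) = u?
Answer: -875/6889 ≈ -0.12701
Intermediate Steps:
o(U, S) = -5 (o(U, S) = -2 - 1*3 = -2 - 3 = -5)
m = -7875 (m = -5*(-45)*(-35) = 225*(-35) = -7875)
m/c(249) = -7875/(249²) = -7875/62001 = -7875*1/62001 = -875/6889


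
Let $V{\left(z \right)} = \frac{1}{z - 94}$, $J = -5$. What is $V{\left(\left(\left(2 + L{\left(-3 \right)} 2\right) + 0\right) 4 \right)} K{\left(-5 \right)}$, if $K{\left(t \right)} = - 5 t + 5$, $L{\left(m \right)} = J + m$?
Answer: $- \frac{1}{5} \approx -0.2$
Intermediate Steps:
$L{\left(m \right)} = -5 + m$
$V{\left(z \right)} = \frac{1}{-94 + z}$
$K{\left(t \right)} = 5 - 5 t$
$V{\left(\left(\left(2 + L{\left(-3 \right)} 2\right) + 0\right) 4 \right)} K{\left(-5 \right)} = \frac{5 - -25}{-94 + \left(\left(2 + \left(-5 - 3\right) 2\right) + 0\right) 4} = \frac{5 + 25}{-94 + \left(\left(2 - 16\right) + 0\right) 4} = \frac{1}{-94 + \left(\left(2 - 16\right) + 0\right) 4} \cdot 30 = \frac{1}{-94 + \left(-14 + 0\right) 4} \cdot 30 = \frac{1}{-94 - 56} \cdot 30 = \frac{1}{-150} \cdot 30 = \left(- \frac{1}{150}\right) 30 = - \frac{1}{5}$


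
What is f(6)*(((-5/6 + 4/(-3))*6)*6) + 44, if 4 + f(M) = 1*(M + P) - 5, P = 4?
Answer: -34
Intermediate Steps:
f(M) = -5 + M (f(M) = -4 + (1*(M + 4) - 5) = -4 + (1*(4 + M) - 5) = -4 + ((4 + M) - 5) = -4 + (-1 + M) = -5 + M)
f(6)*(((-5/6 + 4/(-3))*6)*6) + 44 = (-5 + 6)*(((-5/6 + 4/(-3))*6)*6) + 44 = 1*(((-5*1/6 + 4*(-1/3))*6)*6) + 44 = 1*(((-5/6 - 4/3)*6)*6) + 44 = 1*(-13/6*6*6) + 44 = 1*(-13*6) + 44 = 1*(-78) + 44 = -78 + 44 = -34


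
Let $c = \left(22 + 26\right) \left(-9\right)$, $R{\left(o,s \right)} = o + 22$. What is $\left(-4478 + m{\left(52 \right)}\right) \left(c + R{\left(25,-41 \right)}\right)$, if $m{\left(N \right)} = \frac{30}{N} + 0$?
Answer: $\frac{44819005}{26} \approx 1.7238 \cdot 10^{6}$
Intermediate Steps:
$m{\left(N \right)} = \frac{30}{N}$
$R{\left(o,s \right)} = 22 + o$
$c = -432$ ($c = 48 \left(-9\right) = -432$)
$\left(-4478 + m{\left(52 \right)}\right) \left(c + R{\left(25,-41 \right)}\right) = \left(-4478 + \frac{30}{52}\right) \left(-432 + \left(22 + 25\right)\right) = \left(-4478 + 30 \cdot \frac{1}{52}\right) \left(-432 + 47\right) = \left(-4478 + \frac{15}{26}\right) \left(-385\right) = \left(- \frac{116413}{26}\right) \left(-385\right) = \frac{44819005}{26}$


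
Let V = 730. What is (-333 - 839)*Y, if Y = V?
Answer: -855560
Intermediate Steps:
Y = 730
(-333 - 839)*Y = (-333 - 839)*730 = -1172*730 = -855560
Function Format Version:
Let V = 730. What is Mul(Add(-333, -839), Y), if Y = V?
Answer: -855560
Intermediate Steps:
Y = 730
Mul(Add(-333, -839), Y) = Mul(Add(-333, -839), 730) = Mul(-1172, 730) = -855560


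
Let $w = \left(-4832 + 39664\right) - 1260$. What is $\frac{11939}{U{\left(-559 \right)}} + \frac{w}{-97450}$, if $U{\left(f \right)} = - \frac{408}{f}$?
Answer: $\frac{325178977537}{19879800} \approx 16357.0$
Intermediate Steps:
$w = 33572$ ($w = 34832 - 1260 = 33572$)
$\frac{11939}{U{\left(-559 \right)}} + \frac{w}{-97450} = \frac{11939}{\left(-408\right) \frac{1}{-559}} + \frac{33572}{-97450} = \frac{11939}{\left(-408\right) \left(- \frac{1}{559}\right)} + 33572 \left(- \frac{1}{97450}\right) = \frac{11939}{\frac{408}{559}} - \frac{16786}{48725} = 11939 \cdot \frac{559}{408} - \frac{16786}{48725} = \frac{6673901}{408} - \frac{16786}{48725} = \frac{325178977537}{19879800}$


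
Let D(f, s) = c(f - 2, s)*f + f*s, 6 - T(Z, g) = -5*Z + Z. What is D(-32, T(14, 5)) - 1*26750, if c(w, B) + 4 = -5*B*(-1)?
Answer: -38526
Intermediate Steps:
c(w, B) = -4 + 5*B (c(w, B) = -4 - 5*B*(-1) = -4 + 5*B)
T(Z, g) = 6 + 4*Z (T(Z, g) = 6 - (-5*Z + Z) = 6 - (-4)*Z = 6 + 4*Z)
D(f, s) = f*s + f*(-4 + 5*s) (D(f, s) = (-4 + 5*s)*f + f*s = f*(-4 + 5*s) + f*s = f*s + f*(-4 + 5*s))
D(-32, T(14, 5)) - 1*26750 = 2*(-32)*(-2 + 3*(6 + 4*14)) - 1*26750 = 2*(-32)*(-2 + 3*(6 + 56)) - 26750 = 2*(-32)*(-2 + 3*62) - 26750 = 2*(-32)*(-2 + 186) - 26750 = 2*(-32)*184 - 26750 = -11776 - 26750 = -38526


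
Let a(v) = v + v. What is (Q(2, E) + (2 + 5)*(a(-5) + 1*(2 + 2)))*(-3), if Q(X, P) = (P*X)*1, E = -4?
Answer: 150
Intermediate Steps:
a(v) = 2*v
Q(X, P) = P*X
(Q(2, E) + (2 + 5)*(a(-5) + 1*(2 + 2)))*(-3) = (-4*2 + (2 + 5)*(2*(-5) + 1*(2 + 2)))*(-3) = (-8 + 7*(-10 + 1*4))*(-3) = (-8 + 7*(-10 + 4))*(-3) = (-8 + 7*(-6))*(-3) = (-8 - 42)*(-3) = -50*(-3) = 150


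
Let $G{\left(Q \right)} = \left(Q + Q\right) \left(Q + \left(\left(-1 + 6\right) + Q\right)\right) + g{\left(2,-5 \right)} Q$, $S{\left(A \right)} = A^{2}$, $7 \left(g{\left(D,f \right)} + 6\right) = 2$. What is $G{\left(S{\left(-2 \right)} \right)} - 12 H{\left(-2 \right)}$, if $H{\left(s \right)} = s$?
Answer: $\frac{736}{7} \approx 105.14$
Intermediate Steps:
$g{\left(D,f \right)} = - \frac{40}{7}$ ($g{\left(D,f \right)} = -6 + \frac{1}{7} \cdot 2 = -6 + \frac{2}{7} = - \frac{40}{7}$)
$G{\left(Q \right)} = - \frac{40 Q}{7} + 2 Q \left(5 + 2 Q\right)$ ($G{\left(Q \right)} = \left(Q + Q\right) \left(Q + \left(\left(-1 + 6\right) + Q\right)\right) - \frac{40 Q}{7} = 2 Q \left(Q + \left(5 + Q\right)\right) - \frac{40 Q}{7} = 2 Q \left(5 + 2 Q\right) - \frac{40 Q}{7} = - \frac{40 Q}{7} + 2 Q \left(5 + 2 Q\right)$)
$G{\left(S{\left(-2 \right)} \right)} - 12 H{\left(-2 \right)} = \frac{2 \left(-2\right)^{2} \left(15 + 14 \left(-2\right)^{2}\right)}{7} - -24 = \frac{2}{7} \cdot 4 \left(15 + 14 \cdot 4\right) + 24 = \frac{2}{7} \cdot 4 \left(15 + 56\right) + 24 = \frac{2}{7} \cdot 4 \cdot 71 + 24 = \frac{568}{7} + 24 = \frac{736}{7}$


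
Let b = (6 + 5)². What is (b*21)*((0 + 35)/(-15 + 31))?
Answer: 88935/16 ≈ 5558.4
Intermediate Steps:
b = 121 (b = 11² = 121)
(b*21)*((0 + 35)/(-15 + 31)) = (121*21)*((0 + 35)/(-15 + 31)) = 2541*(35/16) = 88935/16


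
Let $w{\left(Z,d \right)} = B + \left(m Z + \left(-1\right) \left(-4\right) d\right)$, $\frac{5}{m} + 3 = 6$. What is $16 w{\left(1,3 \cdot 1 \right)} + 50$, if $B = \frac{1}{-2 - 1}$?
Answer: $\frac{790}{3} \approx 263.33$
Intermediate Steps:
$m = \frac{5}{3}$ ($m = \frac{5}{-3 + 6} = \frac{5}{3} \approx 1.6667$)
$B = - \frac{1}{3}$ ($B = \frac{1}{-3} = - \frac{1}{3} \approx -0.33333$)
$w{\left(Z,d \right)} = - \frac{1}{3} + 4 d + \frac{5 Z}{3}$ ($w{\left(Z,d \right)} = - \frac{1}{3} + \left(\frac{5 Z}{3} + \left(-1\right) \left(-4\right) d\right) = - \frac{1}{3} + \left(\frac{5 Z}{3} + 4 d\right) = - \frac{1}{3} + \left(4 d + \frac{5 Z}{3}\right) = - \frac{1}{3} + 4 d + \frac{5 Z}{3}$)
$16 w{\left(1,3 \cdot 1 \right)} + 50 = 16 \left(- \frac{1}{3} + 4 \cdot 3 \cdot 1 + \frac{5}{3} \cdot 1\right) + 50 = 16 \left(- \frac{1}{3} + 4 \cdot 3 + \frac{5}{3}\right) + 50 = 16 \left(- \frac{1}{3} + 12 + \frac{5}{3}\right) + 50 = 16 \cdot \frac{40}{3} + 50 = \frac{640}{3} + 50 = \frac{790}{3}$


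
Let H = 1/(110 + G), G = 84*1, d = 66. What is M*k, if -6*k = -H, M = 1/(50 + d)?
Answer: 1/135024 ≈ 7.4061e-6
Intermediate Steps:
G = 84
H = 1/194 (H = 1/(110 + 84) = 1/194 ≈ 0.0051546)
M = 1/116 (M = 1/(50 + 66) = 1/116 ≈ 0.0086207)
k = 1/1164 (k = -(-1)/(6*194) = -⅙*(-1/194) = 1/1164 ≈ 0.00085911)
M*k = (1/116)*(1/1164) = 1/135024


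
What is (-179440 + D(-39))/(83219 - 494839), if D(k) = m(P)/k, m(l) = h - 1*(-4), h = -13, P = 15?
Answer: 2332717/5351060 ≈ 0.43594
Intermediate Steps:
m(l) = -9 (m(l) = -13 - 1*(-4) = -13 + 4 = -9)
D(k) = -9/k
(-179440 + D(-39))/(83219 - 494839) = (-179440 - 9/(-39))/(83219 - 494839) = (-179440 - 9*(-1/39))/(-411620) = (-179440 + 3/13)*(-1/411620) = -2332717/13*(-1/411620) = 2332717/5351060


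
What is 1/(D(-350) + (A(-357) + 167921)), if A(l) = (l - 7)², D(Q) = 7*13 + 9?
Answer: 1/300517 ≈ 3.3276e-6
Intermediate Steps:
D(Q) = 100 (D(Q) = 91 + 9 = 100)
A(l) = (-7 + l)²
1/(D(-350) + (A(-357) + 167921)) = 1/(100 + ((-7 - 357)² + 167921)) = 1/(100 + ((-364)² + 167921)) = 1/(100 + (132496 + 167921)) = 1/(100 + 300417) = 1/300517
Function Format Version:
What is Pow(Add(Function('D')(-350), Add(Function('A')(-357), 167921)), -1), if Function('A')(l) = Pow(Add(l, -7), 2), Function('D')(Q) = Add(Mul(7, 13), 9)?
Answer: Rational(1, 300517) ≈ 3.3276e-6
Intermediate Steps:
Function('D')(Q) = 100 (Function('D')(Q) = Add(91, 9) = 100)
Function('A')(l) = Pow(Add(-7, l), 2)
Pow(Add(Function('D')(-350), Add(Function('A')(-357), 167921)), -1) = Pow(Add(100, Add(Pow(Add(-7, -357), 2), 167921)), -1) = Pow(Add(100, Add(Pow(-364, 2), 167921)), -1) = Pow(Add(100, Add(132496, 167921)), -1) = Pow(Add(100, 300417), -1) = Pow(300517, -1) = Rational(1, 300517)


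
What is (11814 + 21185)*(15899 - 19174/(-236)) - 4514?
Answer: 62224658679/118 ≈ 5.2733e+8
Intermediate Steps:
(11814 + 21185)*(15899 - 19174/(-236)) - 4514 = 32999*(15899 - 19174*(-1/236)) - 4514 = 32999*(15899 + 9587/118) - 4514 = 32999*(1885669/118) - 4514 = 62225191331/118 - 4514 = 62224658679/118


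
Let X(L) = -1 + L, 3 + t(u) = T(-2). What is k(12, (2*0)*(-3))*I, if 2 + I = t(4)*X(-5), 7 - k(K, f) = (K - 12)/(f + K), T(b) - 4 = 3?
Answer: -182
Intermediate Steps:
T(b) = 7 (T(b) = 4 + 3 = 7)
t(u) = 4 (t(u) = -3 + 7 = 4)
k(K, f) = 7 - (-12 + K)/(K + f) (k(K, f) = 7 - (K - 12)/(f + K) = 7 - (-12 + K)/(K + f))
I = -26 (I = -2 + 4*(-1 - 5) = -2 + 4*(-6) = -2 - 24 = -26)
k(12, (2*0)*(-3))*I = ((12 + 6*12 + 7*((2*0)*(-3)))/(12 + (2*0)*(-3)))*(-26) = ((12 + 72 + 7*(0*(-3)))/(12 + 0*(-3)))*(-26) = ((12 + 72 + 7*0)/(12 + 0))*(-26) = ((12 + 72 + 0)/12)*(-26) = ((1/12)*84)*(-26) = 7*(-26) = -182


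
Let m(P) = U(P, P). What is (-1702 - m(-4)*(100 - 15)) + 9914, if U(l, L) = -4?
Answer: 8552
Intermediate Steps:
m(P) = -4
(-1702 - m(-4)*(100 - 15)) + 9914 = (-1702 - (-4)*(100 - 15)) + 9914 = (-1702 - (-4)*85) + 9914 = (-1702 - 1*(-340)) + 9914 = (-1702 + 340) + 9914 = -1362 + 9914 = 8552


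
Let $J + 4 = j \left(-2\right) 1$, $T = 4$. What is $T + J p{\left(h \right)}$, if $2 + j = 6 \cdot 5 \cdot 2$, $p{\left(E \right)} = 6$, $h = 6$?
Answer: $-716$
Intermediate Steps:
$j = 58$ ($j = -2 + 6 \cdot 5 \cdot 2 = -2 + 30 \cdot 2 = -2 + 60 = 58$)
$J = -120$ ($J = -4 + 58 \left(-2\right) 1 = -4 - 116 = -120$)
$T + J p{\left(h \right)} = 4 - 720 = -716$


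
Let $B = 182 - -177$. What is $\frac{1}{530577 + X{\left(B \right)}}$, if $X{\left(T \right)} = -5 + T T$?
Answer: $\frac{1}{659453} \approx 1.5164 \cdot 10^{-6}$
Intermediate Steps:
$B = 359$ ($B = 182 + 177 = 359$)
$X{\left(T \right)} = -5 + T^{2}$
$\frac{1}{530577 + X{\left(B \right)}} = \frac{1}{530577 - \left(5 - 359^{2}\right)} = \frac{1}{530577 + \left(-5 + 128881\right)} = \frac{1}{530577 + 128876} = \frac{1}{659453}$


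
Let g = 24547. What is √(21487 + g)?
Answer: √46034 ≈ 214.56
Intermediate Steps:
√(21487 + g) = √(21487 + 24547) = √46034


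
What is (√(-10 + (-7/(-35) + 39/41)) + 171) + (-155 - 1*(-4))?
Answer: 20 + I*√371870/205 ≈ 20.0 + 2.9747*I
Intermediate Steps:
(√(-10 + (-7/(-35) + 39/41)) + 171) + (-155 - 1*(-4)) = (√(-10 + (-7*(-1/35) + 39*(1/41))) + 171) + (-155 + 4) = (√(-10 + (⅕ + 39/41)) + 171) - 151 = (√(-10 + 236/205) + 171) - 151 = (√(-1814/205) + 171) - 151 = (I*√371870/205 + 171) - 151 = (171 + I*√371870/205) - 151 = 20 + I*√371870/205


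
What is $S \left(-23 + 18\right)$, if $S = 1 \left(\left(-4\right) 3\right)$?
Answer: $60$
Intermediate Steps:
$S = -12$ ($S = 1 \left(-12\right) = -12$)
$S \left(-23 + 18\right) = - 12 \left(-23 + 18\right) = \left(-12\right) \left(-5\right) = 60$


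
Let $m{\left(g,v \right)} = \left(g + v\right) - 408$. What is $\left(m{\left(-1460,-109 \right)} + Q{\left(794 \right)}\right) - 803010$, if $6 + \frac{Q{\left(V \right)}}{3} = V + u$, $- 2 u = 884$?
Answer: $-803949$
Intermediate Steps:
$u = -442$ ($u = \left(- \frac{1}{2}\right) 884 = -442$)
$Q{\left(V \right)} = -1344 + 3 V$ ($Q{\left(V \right)} = -18 + 3 \left(V - 442\right) = -18 + 3 \left(-442 + V\right) = -18 + \left(-1326 + 3 V\right) = -1344 + 3 V$)
$m{\left(g,v \right)} = -408 + g + v$
$\left(m{\left(-1460,-109 \right)} + Q{\left(794 \right)}\right) - 803010 = \left(\left(-408 - 1460 - 109\right) + \left(-1344 + 3 \cdot 794\right)\right) - 803010 = \left(-1977 + \left(-1344 + 2382\right)\right) - 803010 = \left(-1977 + 1038\right) - 803010 = -939 - 803010 = -803949$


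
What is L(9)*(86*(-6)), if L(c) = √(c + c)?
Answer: -1548*√2 ≈ -2189.2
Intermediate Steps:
L(c) = √2*√c (L(c) = √(2*c) = √2*√c)
L(9)*(86*(-6)) = (√2*√9)*(86*(-6)) = (√2*3)*(-516) = (3*√2)*(-516) = -1548*√2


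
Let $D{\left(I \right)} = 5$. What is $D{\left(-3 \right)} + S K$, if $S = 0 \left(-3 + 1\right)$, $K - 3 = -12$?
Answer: $5$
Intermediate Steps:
$K = -9$ ($K = 3 - 12 = -9$)
$S = 0$ ($S = 0 \left(-2\right) = 0$)
$D{\left(-3 \right)} + S K = 5 + 0 \left(-9\right) = 5 + 0 = 5$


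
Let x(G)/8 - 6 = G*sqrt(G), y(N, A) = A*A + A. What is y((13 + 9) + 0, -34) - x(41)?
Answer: 1074 - 328*sqrt(41) ≈ -1026.2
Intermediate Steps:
y(N, A) = A + A**2 (y(N, A) = A**2 + A = A + A**2)
x(G) = 48 + 8*G**(3/2) (x(G) = 48 + 8*(G*sqrt(G)) = 48 + 8*G**(3/2))
y((13 + 9) + 0, -34) - x(41) = -34*(1 - 34) - (48 + 8*41**(3/2)) = -34*(-33) - (48 + 8*(41*sqrt(41))) = 1122 - (48 + 328*sqrt(41)) = 1122 + (-48 - 328*sqrt(41)) = 1074 - 328*sqrt(41)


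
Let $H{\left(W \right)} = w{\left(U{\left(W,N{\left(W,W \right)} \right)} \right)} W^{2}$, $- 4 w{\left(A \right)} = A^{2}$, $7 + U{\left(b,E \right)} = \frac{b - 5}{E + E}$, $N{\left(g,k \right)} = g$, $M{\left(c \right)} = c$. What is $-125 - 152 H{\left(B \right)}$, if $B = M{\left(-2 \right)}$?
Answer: $\frac{8129}{2} \approx 4064.5$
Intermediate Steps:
$B = -2$
$U{\left(b,E \right)} = -7 + \frac{-5 + b}{2 E}$ ($U{\left(b,E \right)} = -7 + \frac{b - 5}{E + E} = -7 + \frac{-5 + b}{2 E}$)
$w{\left(A \right)} = - \frac{A^{2}}{4}$
$H{\left(W \right)} = - \frac{\left(-5 - 13 W\right)^{2}}{16}$ ($H{\left(W \right)} = - \frac{\left(\frac{-5 + W - 14 W}{2 W}\right)^{2}}{4} W^{2} = - \frac{\left(\frac{-5 - 13 W}{2 W}\right)^{2}}{4} W^{2} = - \frac{\frac{1}{4} \frac{1}{W^{2}} \left(-5 - 13 W\right)^{2}}{4} W^{2} = - \frac{\left(-5 - 13 W\right)^{2}}{16 W^{2}} W^{2} = - \frac{\left(-5 - 13 W\right)^{2}}{16}$)
$-125 - 152 H{\left(B \right)} = -125 - 152 \left(- \frac{\left(5 + 13 \left(-2\right)\right)^{2}}{16}\right) = -125 - 152 \left(- \frac{\left(5 - 26\right)^{2}}{16}\right) = -125 - 152 \left(- \frac{\left(-21\right)^{2}}{16}\right) = -125 - 152 \left(\left(- \frac{1}{16}\right) 441\right) = -125 - - \frac{8379}{2} = -125 + \frac{8379}{2} = \frac{8129}{2}$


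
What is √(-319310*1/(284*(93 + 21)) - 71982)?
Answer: I*√4716391084737/8094 ≈ 268.31*I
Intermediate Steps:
√(-319310*1/(284*(93 + 21)) - 71982) = √(-319310/(114*284) - 71982) = √(-319310/32376 - 71982) = √(-319310*1/32376 - 71982) = √(-159655/16188 - 71982) = √(-1165404271/16188) = I*√4716391084737/8094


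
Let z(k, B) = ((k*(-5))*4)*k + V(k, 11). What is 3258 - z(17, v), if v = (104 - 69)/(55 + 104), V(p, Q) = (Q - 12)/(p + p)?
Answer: 307293/34 ≈ 9038.0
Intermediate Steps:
V(p, Q) = (-12 + Q)/(2*p) (V(p, Q) = (-12 + Q)/((2*p)) = (-12 + Q)*(1/(2*p)) = (-12 + Q)/(2*p))
v = 35/159 ≈ 0.22013
z(k, B) = -20*k² - 1/(2*k) (z(k, B) = ((k*(-5))*4)*k + (-12 + 11)/(2*k) = (-5*k*4)*k + (½)*(-1)/k = (-20*k)*k - 1/(2*k) = -20*k² - 1/(2*k))
3258 - z(17, v) = 3258 - (-1 - 40*17³)/(2*17) = 3258 - (-1 - 40*4913)/(2*17) = 3258 - (-1 - 196520)/(2*17) = 3258 - (-196521)/(2*17) = 3258 - 1*(-196521/34) = 3258 + 196521/34 = 307293/34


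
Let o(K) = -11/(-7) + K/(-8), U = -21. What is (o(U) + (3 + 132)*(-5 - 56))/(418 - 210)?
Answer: -460925/11648 ≈ -39.571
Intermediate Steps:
o(K) = 11/7 - K/8 (o(K) = -11*(-1/7) + K*(-1/8) = 11/7 - K/8)
(o(U) + (3 + 132)*(-5 - 56))/(418 - 210) = ((11/7 - 1/8*(-21)) + (3 + 132)*(-5 - 56))/(418 - 210) = ((11/7 + 21/8) + 135*(-61))/208 = (235/56 - 8235)*(1/208) = -460925/56*1/208 = -460925/11648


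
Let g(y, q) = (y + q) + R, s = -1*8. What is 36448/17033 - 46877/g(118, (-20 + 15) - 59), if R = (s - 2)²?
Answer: -792842949/2623082 ≈ -302.26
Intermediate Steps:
s = -8
R = 100 (R = (-8 - 2)² = (-10)² = 100)
g(y, q) = 100 + q + y (g(y, q) = (y + q) + 100 = (q + y) + 100 = 100 + q + y)
36448/17033 - 46877/g(118, (-20 + 15) - 59) = 36448/17033 - 46877/(100 + ((-20 + 15) - 59) + 118) = 36448*(1/17033) - 46877/(100 + (-5 - 59) + 118) = 36448/17033 - 46877/(100 - 64 + 118) = 36448/17033 - 46877/154 = -792842949/2623082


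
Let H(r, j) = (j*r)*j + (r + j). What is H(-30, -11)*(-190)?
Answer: 697490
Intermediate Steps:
H(r, j) = j + r + r*j**2 (H(r, j) = r*j**2 + (j + r) = j + r + r*j**2)
H(-30, -11)*(-190) = (-11 - 30 - 30*(-11)**2)*(-190) = (-11 - 30 - 30*121)*(-190) = (-11 - 30 - 3630)*(-190) = -3671*(-190) = 697490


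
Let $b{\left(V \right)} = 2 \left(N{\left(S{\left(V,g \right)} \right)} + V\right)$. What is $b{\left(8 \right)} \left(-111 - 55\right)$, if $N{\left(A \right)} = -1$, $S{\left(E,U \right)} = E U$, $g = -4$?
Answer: $-2324$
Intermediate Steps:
$b{\left(V \right)} = -2 + 2 V$ ($b{\left(V \right)} = 2 \left(-1 + V\right) = -2 + 2 V$)
$b{\left(8 \right)} \left(-111 - 55\right) = \left(-2 + 2 \cdot 8\right) \left(-111 - 55\right) = \left(-2 + 16\right) \left(-166\right) = 14 \left(-166\right) = -2324$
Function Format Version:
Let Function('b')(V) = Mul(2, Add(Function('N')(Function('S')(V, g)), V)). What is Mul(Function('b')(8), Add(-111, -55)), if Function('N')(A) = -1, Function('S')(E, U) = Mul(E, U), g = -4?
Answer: -2324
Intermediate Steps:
Function('b')(V) = Add(-2, Mul(2, V)) (Function('b')(V) = Mul(2, Add(-1, V)) = Add(-2, Mul(2, V)))
Mul(Function('b')(8), Add(-111, -55)) = Mul(Add(-2, Mul(2, 8)), Add(-111, -55)) = Mul(Add(-2, 16), -166) = Mul(14, -166) = -2324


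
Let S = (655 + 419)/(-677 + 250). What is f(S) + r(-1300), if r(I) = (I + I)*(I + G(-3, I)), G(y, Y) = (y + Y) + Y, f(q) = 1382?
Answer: 10149182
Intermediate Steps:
S = -1074/427 (S = 1074/(-427) = 1074*(-1/427) = -1074/427 ≈ -2.5152)
G(y, Y) = y + 2*Y (G(y, Y) = (Y + y) + Y = y + 2*Y)
r(I) = 2*I*(-3 + 3*I) (r(I) = (I + I)*(I + (-3 + 2*I)) = (2*I)*(-3 + 3*I) = 2*I*(-3 + 3*I))
f(S) + r(-1300) = 1382 + 6*(-1300)*(-1 - 1300) = 1382 + 6*(-1300)*(-1301) = 1382 + 10147800 = 10149182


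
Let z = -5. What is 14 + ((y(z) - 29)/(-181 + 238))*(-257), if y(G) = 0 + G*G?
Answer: 1826/57 ≈ 32.035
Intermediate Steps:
y(G) = G**2 (y(G) = 0 + G**2 = G**2)
14 + ((y(z) - 29)/(-181 + 238))*(-257) = 14 + (((-5)**2 - 29)/(-181 + 238))*(-257) = 14 + ((25 - 29)/57)*(-257) = 14 - 4*1/57*(-257) = 14 - 4/57*(-257) = 14 + 1028/57 = 1826/57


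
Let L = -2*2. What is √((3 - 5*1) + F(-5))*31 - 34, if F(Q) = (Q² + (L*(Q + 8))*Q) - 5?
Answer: -34 + 31*√78 ≈ 239.78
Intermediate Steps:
L = -4
F(Q) = -5 + Q² + Q*(-32 - 4*Q) (F(Q) = (Q² + (-4*(Q + 8))*Q) - 5 = (Q² + (-4*(8 + Q))*Q) - 5 = (Q² + (-32 - 4*Q)*Q) - 5 = (Q² + Q*(-32 - 4*Q)) - 5 = -5 + Q² + Q*(-32 - 4*Q))
√((3 - 5*1) + F(-5))*31 - 34 = √((3 - 5*1) + (-5 - 32*(-5) - 3*(-5)²))*31 - 34 = √((3 - 5) + (-5 + 160 - 3*25))*31 - 34 = √(-2 + (-5 + 160 - 75))*31 - 34 = √(-2 + 80)*31 - 34 = √78*31 - 34 = 31*√78 - 34 = -34 + 31*√78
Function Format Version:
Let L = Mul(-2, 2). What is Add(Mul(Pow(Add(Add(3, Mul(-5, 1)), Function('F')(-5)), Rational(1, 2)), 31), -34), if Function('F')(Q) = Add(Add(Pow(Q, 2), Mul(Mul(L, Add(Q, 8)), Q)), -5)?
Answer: Add(-34, Mul(31, Pow(78, Rational(1, 2)))) ≈ 239.78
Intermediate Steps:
L = -4
Function('F')(Q) = Add(-5, Pow(Q, 2), Mul(Q, Add(-32, Mul(-4, Q)))) (Function('F')(Q) = Add(Add(Pow(Q, 2), Mul(Mul(-4, Add(Q, 8)), Q)), -5) = Add(Add(Pow(Q, 2), Mul(Mul(-4, Add(8, Q)), Q)), -5) = Add(Add(Pow(Q, 2), Mul(Add(-32, Mul(-4, Q)), Q)), -5) = Add(Add(Pow(Q, 2), Mul(Q, Add(-32, Mul(-4, Q)))), -5) = Add(-5, Pow(Q, 2), Mul(Q, Add(-32, Mul(-4, Q)))))
Add(Mul(Pow(Add(Add(3, Mul(-5, 1)), Function('F')(-5)), Rational(1, 2)), 31), -34) = Add(Mul(Pow(Add(Add(3, Mul(-5, 1)), Add(-5, Mul(-32, -5), Mul(-3, Pow(-5, 2)))), Rational(1, 2)), 31), -34) = Add(Mul(Pow(Add(Add(3, -5), Add(-5, 160, Mul(-3, 25))), Rational(1, 2)), 31), -34) = Add(Mul(Pow(Add(-2, Add(-5, 160, -75)), Rational(1, 2)), 31), -34) = Add(Mul(Pow(Add(-2, 80), Rational(1, 2)), 31), -34) = Add(Mul(Pow(78, Rational(1, 2)), 31), -34) = Add(Mul(31, Pow(78, Rational(1, 2))), -34) = Add(-34, Mul(31, Pow(78, Rational(1, 2))))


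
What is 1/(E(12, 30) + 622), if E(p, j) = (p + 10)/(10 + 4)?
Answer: 7/4365 ≈ 0.0016037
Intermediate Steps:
E(p, j) = 5/7 + p/14 (E(p, j) = (10 + p)/14 = (10 + p)*(1/14) = 5/7 + p/14)
1/(E(12, 30) + 622) = 1/((5/7 + (1/14)*12) + 622) = 1/((5/7 + 6/7) + 622) = 1/(11/7 + 622) = 1/(4365/7) = 7/4365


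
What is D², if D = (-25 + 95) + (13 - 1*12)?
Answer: 5041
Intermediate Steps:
D = 71 (D = 70 + (13 - 12) = 70 + 1 = 71)
D² = 71² = 5041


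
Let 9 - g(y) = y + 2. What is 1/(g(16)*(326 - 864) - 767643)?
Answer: -1/762801 ≈ -1.3110e-6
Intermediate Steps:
g(y) = 7 - y (g(y) = 9 - (y + 2) = 9 - (2 + y) = 9 + (-2 - y) = 7 - y)
1/(g(16)*(326 - 864) - 767643) = 1/((7 - 1*16)*(326 - 864) - 767643) = 1/((7 - 16)*(-538) - 767643) = 1/(-9*(-538) - 767643) = 1/(4842 - 767643) = 1/(-762801) = -1/762801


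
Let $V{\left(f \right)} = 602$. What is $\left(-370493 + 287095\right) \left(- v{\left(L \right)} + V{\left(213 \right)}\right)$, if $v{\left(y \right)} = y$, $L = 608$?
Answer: $500388$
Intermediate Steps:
$\left(-370493 + 287095\right) \left(- v{\left(L \right)} + V{\left(213 \right)}\right) = \left(-370493 + 287095\right) \left(\left(-1\right) 608 + 602\right) = - 83398 \left(-608 + 602\right) = \left(-83398\right) \left(-6\right) = 500388$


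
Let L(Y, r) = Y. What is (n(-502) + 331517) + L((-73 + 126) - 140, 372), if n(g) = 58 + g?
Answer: 330986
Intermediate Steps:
(n(-502) + 331517) + L((-73 + 126) - 140, 372) = ((58 - 502) + 331517) + ((-73 + 126) - 140) = (-444 + 331517) + (53 - 140) = 331073 - 87 = 330986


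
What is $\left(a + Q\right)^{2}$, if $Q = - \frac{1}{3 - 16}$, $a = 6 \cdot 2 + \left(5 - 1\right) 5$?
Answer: $\frac{173889}{169} \approx 1028.9$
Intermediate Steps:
$a = 32$ ($a = 12 + 4 \cdot 5 = 12 + 20 = 32$)
$Q = \frac{1}{13}$ ($Q = - \frac{1}{-13} = \left(-1\right) \left(- \frac{1}{13}\right) = \frac{1}{13} \approx 0.076923$)
$\left(a + Q\right)^{2} = \left(32 + \frac{1}{13}\right)^{2} = \left(\frac{417}{13}\right)^{2} = \frac{173889}{169}$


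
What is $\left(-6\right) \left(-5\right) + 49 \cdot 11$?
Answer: $569$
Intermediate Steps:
$\left(-6\right) \left(-5\right) + 49 \cdot 11 = 30 + 539 = 569$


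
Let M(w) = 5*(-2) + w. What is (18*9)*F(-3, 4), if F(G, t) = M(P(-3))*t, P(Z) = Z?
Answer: -8424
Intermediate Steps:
M(w) = -10 + w
F(G, t) = -13*t (F(G, t) = (-10 - 3)*t = -13*t)
(18*9)*F(-3, 4) = (18*9)*(-13*4) = 162*(-52) = -8424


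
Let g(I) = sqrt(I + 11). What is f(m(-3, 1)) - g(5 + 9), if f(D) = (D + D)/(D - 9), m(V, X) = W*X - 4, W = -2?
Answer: -21/5 ≈ -4.2000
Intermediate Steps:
g(I) = sqrt(11 + I)
m(V, X) = -4 - 2*X (m(V, X) = -2*X - 4 = -4 - 2*X)
f(D) = 2*D/(-9 + D) (f(D) = (2*D)/(-9 + D) = 2*D/(-9 + D))
f(m(-3, 1)) - g(5 + 9) = 2*(-4 - 2*1)/(-9 + (-4 - 2*1)) - sqrt(11 + (5 + 9)) = 2*(-4 - 2)/(-9 + (-4 - 2)) - sqrt(11 + 14) = 2*(-6)/(-9 - 6) - sqrt(25) = 2*(-6)/(-15) - 1*5 = 2*(-6)*(-1/15) - 5 = 4/5 - 5 = -21/5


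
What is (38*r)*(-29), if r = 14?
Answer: -15428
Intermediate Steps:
(38*r)*(-29) = (38*14)*(-29) = 532*(-29) = -15428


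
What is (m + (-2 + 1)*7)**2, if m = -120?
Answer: 16129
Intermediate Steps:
(m + (-2 + 1)*7)**2 = (-120 + (-2 + 1)*7)**2 = (-120 - 1*7)**2 = (-120 - 7)**2 = (-127)**2 = 16129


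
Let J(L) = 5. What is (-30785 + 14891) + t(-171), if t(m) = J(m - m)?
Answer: -15889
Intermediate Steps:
t(m) = 5
(-30785 + 14891) + t(-171) = (-30785 + 14891) + 5 = -15894 + 5 = -15889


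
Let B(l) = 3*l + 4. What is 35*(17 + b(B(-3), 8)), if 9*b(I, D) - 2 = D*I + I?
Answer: 3850/9 ≈ 427.78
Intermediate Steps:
B(l) = 4 + 3*l
b(I, D) = 2/9 + I/9 + D*I/9 (b(I, D) = 2/9 + (D*I + I)/9 = 2/9 + (I + D*I)/9 = 2/9 + (I/9 + D*I/9) = 2/9 + I/9 + D*I/9)
35*(17 + b(B(-3), 8)) = 35*(17 + (2/9 + (4 + 3*(-3))/9 + (⅑)*8*(4 + 3*(-3)))) = 35*(17 + (2/9 + (4 - 9)/9 + (⅑)*8*(4 - 9))) = 35*(17 + (2/9 + (⅑)*(-5) + (⅑)*8*(-5))) = 35*(17 + (2/9 - 5/9 - 40/9)) = 35*(17 - 43/9) = 35*(110/9) = 3850/9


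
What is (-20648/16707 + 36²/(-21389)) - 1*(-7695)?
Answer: 2749314354641/357346023 ≈ 7693.7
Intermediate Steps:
(-20648/16707 + 36²/(-21389)) - 1*(-7695) = (-20648*1/16707 + 1296*(-1/21389)) + 7695 = (-20648/16707 - 1296/21389) + 7695 = -463292344/357346023 + 7695 = 2749314354641/357346023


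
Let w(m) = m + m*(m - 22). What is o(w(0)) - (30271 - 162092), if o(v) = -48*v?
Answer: 131821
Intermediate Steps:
w(m) = m + m*(-22 + m)
o(w(0)) - (30271 - 162092) = -0*(-21 + 0) - (30271 - 162092) = -0*(-21) - 1*(-131821) = -48*0 + 131821 = 0 + 131821 = 131821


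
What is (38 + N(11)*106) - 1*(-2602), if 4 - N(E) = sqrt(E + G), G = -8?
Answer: 3064 - 106*sqrt(3) ≈ 2880.4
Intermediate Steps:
N(E) = 4 - sqrt(-8 + E) (N(E) = 4 - sqrt(E - 8) = 4 - sqrt(-8 + E))
(38 + N(11)*106) - 1*(-2602) = (38 + (4 - sqrt(-8 + 11))*106) - 1*(-2602) = (38 + (4 - sqrt(3))*106) + 2602 = (38 + (424 - 106*sqrt(3))) + 2602 = (462 - 106*sqrt(3)) + 2602 = 3064 - 106*sqrt(3)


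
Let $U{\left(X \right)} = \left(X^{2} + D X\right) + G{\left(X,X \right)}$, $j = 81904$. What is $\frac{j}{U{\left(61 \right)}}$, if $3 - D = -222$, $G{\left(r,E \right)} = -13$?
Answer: $\frac{81904}{17433} \approx 4.6982$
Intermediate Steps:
$D = 225$ ($D = 3 - -222 = 3 + 222 = 225$)
$U{\left(X \right)} = -13 + X^{2} + 225 X$ ($U{\left(X \right)} = \left(X^{2} + 225 X\right) - 13 = -13 + X^{2} + 225 X$)
$\frac{j}{U{\left(61 \right)}} = \frac{81904}{-13 + 61^{2} + 225 \cdot 61} = \frac{81904}{-13 + 3721 + 13725} = \frac{81904}{17433}$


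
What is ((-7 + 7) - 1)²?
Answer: 1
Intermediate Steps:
((-7 + 7) - 1)² = (0 - 1)² = (-1)² = 1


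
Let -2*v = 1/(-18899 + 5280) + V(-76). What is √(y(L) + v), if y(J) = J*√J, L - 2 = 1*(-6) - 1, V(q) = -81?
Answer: √(7511831830 - 927385805*I*√5)/13619 ≈ 6.4232 - 0.87031*I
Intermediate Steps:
L = -5 (L = 2 + (1*(-6) - 1) = 2 + (-6 - 1) = 2 - 7 = -5)
y(J) = J^(3/2)
v = 551570/13619 (v = -(1/(-18899 + 5280) - 81)/2 = -(1/(-13619) - 81)/2 = -(-1/13619 - 81)/2 = -½*(-1103140/13619) = 551570/13619 ≈ 40.500)
√(y(L) + v) = √((-5)^(3/2) + 551570/13619) = √(-5*I*√5 + 551570/13619) = √(551570/13619 - 5*I*√5)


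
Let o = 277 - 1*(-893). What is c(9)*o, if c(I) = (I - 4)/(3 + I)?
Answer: 975/2 ≈ 487.50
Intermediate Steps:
o = 1170 (o = 277 + 893 = 1170)
c(I) = (-4 + I)/(3 + I)
c(9)*o = ((-4 + 9)/(3 + 9))*1170 = (5/12)*1170 = 975/2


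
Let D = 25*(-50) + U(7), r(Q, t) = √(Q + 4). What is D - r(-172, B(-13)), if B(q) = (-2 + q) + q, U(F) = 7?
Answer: -1243 - 2*I*√42 ≈ -1243.0 - 12.961*I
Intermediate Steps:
B(q) = -2 + 2*q
r(Q, t) = √(4 + Q)
D = -1243 (D = 25*(-50) + 7 = -1250 + 7 = -1243)
D - r(-172, B(-13)) = -1243 - √(4 - 172) = -1243 - √(-168) = -1243 - 2*I*√42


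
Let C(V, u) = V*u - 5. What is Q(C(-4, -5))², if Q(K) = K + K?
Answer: 900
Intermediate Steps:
C(V, u) = -5 + V*u
Q(K) = 2*K
Q(C(-4, -5))² = (2*(-5 - 4*(-5)))² = (2*(-5 + 20))² = (2*15)² = 30² = 900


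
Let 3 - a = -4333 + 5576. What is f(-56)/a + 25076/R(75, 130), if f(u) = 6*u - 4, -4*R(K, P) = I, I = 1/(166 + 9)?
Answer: -1088298383/62 ≈ -1.7553e+7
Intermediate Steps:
I = 1/175 ≈ 0.0057143
R(K, P) = -1/700 (R(K, P) = -¼*1/175 = -1/700)
f(u) = -4 + 6*u
a = -1240 (a = 3 - (-4333 + 5576) = 3 - 1*1243 = 3 - 1243 = -1240)
f(-56)/a + 25076/R(75, 130) = (-4 + 6*(-56))/(-1240) + 25076/(-1/700) = (-4 - 336)*(-1/1240) + 25076*(-700) = -340*(-1/1240) - 17553200 = 17/62 - 17553200 = -1088298383/62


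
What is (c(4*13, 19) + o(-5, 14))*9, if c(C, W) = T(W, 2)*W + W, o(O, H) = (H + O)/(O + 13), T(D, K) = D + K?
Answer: 30177/8 ≈ 3772.1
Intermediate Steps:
o(O, H) = (H + O)/(13 + O)
c(C, W) = W + W*(2 + W) (c(C, W) = (W + 2)*W + W = (2 + W)*W + W = W*(2 + W) + W = W + W*(2 + W))
(c(4*13, 19) + o(-5, 14))*9 = (19*(3 + 19) + (14 - 5)/(13 - 5))*9 = (19*22 + 9/8)*9 = (418 + (⅛)*9)*9 = (418 + 9/8)*9 = (3353/8)*9 = 30177/8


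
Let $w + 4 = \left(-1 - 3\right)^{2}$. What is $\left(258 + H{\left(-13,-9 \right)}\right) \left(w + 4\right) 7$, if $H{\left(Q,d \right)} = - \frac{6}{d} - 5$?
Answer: $\frac{85232}{3} \approx 28411.0$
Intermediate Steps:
$w = 12$ ($w = -4 + \left(-1 - 3\right)^{2} = -4 + \left(-4\right)^{2} = -4 + 16 = 12$)
$H{\left(Q,d \right)} = -5 - \frac{6}{d}$ ($H{\left(Q,d \right)} = - \frac{6}{d} - 5 = -5 - \frac{6}{d}$)
$\left(258 + H{\left(-13,-9 \right)}\right) \left(w + 4\right) 7 = \left(258 - \left(5 + \frac{6}{-9}\right)\right) \left(12 + 4\right) 7 = \left(258 - \frac{13}{3}\right) 16 \cdot 7 = \left(258 + \left(-5 + \frac{2}{3}\right)\right) 112 = \left(258 - \frac{13}{3}\right) 112 = \frac{761}{3} \cdot 112 = \frac{85232}{3}$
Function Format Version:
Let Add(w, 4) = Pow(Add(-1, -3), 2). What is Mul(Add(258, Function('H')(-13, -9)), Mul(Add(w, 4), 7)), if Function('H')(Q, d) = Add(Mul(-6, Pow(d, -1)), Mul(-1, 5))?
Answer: Rational(85232, 3) ≈ 28411.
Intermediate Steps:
w = 12 (w = Add(-4, Pow(Add(-1, -3), 2)) = Add(-4, Pow(-4, 2)) = Add(-4, 16) = 12)
Function('H')(Q, d) = Add(-5, Mul(-6, Pow(d, -1))) (Function('H')(Q, d) = Add(Mul(-6, Pow(d, -1)), -5) = Add(-5, Mul(-6, Pow(d, -1))))
Mul(Add(258, Function('H')(-13, -9)), Mul(Add(w, 4), 7)) = Mul(Add(258, Add(-5, Mul(-6, Pow(-9, -1)))), Mul(Add(12, 4), 7)) = Mul(Add(258, Add(-5, Mul(-6, Rational(-1, 9)))), Mul(16, 7)) = Mul(Add(258, Add(-5, Rational(2, 3))), 112) = Mul(Add(258, Rational(-13, 3)), 112) = Mul(Rational(761, 3), 112) = Rational(85232, 3)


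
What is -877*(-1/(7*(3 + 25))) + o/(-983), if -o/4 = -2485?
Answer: -1086149/192668 ≈ -5.6374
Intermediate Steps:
o = 9940 (o = -4*(-2485) = 9940)
-877*(-1/(7*(3 + 25))) + o/(-983) = -877*(-1/(7*(3 + 25))) + 9940/(-983) = -877/((-7*28)) + 9940*(-1/983) = -877/(-196) - 9940/983 = -877*(-1/196) - 9940/983 = 877/196 - 9940/983 = -1086149/192668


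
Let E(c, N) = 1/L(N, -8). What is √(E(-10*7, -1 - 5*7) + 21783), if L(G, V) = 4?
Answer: √87133/2 ≈ 147.59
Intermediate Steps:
E(c, N) = ¼ (E(c, N) = 1/4 = ¼)
√(E(-10*7, -1 - 5*7) + 21783) = √(¼ + 21783) = √(87133/4) = √87133/2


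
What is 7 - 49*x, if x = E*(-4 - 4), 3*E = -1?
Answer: -371/3 ≈ -123.67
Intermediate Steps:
E = -⅓ (E = (⅓)*(-1) = -⅓ ≈ -0.33333)
x = 8/3 (x = -(-4 - 4)/3 = -⅓*(-8) = 8/3 ≈ 2.6667)
7 - 49*x = 7 - 49*8/3 = 7 - 392/3 = -371/3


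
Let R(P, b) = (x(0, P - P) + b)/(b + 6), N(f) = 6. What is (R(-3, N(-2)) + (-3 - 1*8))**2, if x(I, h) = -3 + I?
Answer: 1849/16 ≈ 115.56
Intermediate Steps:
R(P, b) = (-3 + b)/(6 + b) (R(P, b) = ((-3 + 0) + b)/(b + 6) = (-3 + b)/(6 + b))
(R(-3, N(-2)) + (-3 - 1*8))**2 = ((-3 + 6)/(6 + 6) + (-3 - 1*8))**2 = (3/12 + (-3 - 8))**2 = ((1/12)*3 - 11)**2 = (1/4 - 11)**2 = (-43/4)**2 = 1849/16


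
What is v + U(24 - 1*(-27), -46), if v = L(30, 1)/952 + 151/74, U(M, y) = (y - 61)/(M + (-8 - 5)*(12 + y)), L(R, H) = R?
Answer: 947445/510748 ≈ 1.8550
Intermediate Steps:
U(M, y) = (-61 + y)/(-156 + M - 13*y) (U(M, y) = (-61 + y)/(M - 13*(12 + y)) = (-61 + y)/(M + (-156 - 13*y)) = (-61 + y)/(-156 + M - 13*y))
v = 36493/17612 (v = 30/952 + 151/74 = 30*(1/952) + 151*(1/74) = 15/476 + 151/74 = 36493/17612 ≈ 2.0721)
v + U(24 - 1*(-27), -46) = 36493/17612 + (61 - 1*(-46))/(156 - (24 - 1*(-27)) + 13*(-46)) = 36493/17612 + (61 + 46)/(156 - (24 + 27) - 598) = 36493/17612 + 107/(156 - 1*51 - 598) = 36493/17612 + 107/(156 - 51 - 598) = 36493/17612 + 107/(-493) = 36493/17612 - 1/493*107 = 36493/17612 - 107/493 = 947445/510748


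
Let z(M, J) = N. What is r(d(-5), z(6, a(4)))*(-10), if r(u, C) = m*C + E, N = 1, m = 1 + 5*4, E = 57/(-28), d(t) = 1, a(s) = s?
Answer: -2655/14 ≈ -189.64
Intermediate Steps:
E = -57/28 (E = 57*(-1/28) = -57/28 ≈ -2.0357)
m = 21 (m = 1 + 20 = 21)
z(M, J) = 1
r(u, C) = -57/28 + 21*C (r(u, C) = 21*C - 57/28 = -57/28 + 21*C)
r(d(-5), z(6, a(4)))*(-10) = (-57/28 + 21*1)*(-10) = (-57/28 + 21)*(-10) = (531/28)*(-10) = -2655/14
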